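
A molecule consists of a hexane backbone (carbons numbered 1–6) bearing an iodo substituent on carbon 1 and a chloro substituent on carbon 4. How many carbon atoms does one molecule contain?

Atom tally by fragment:
  ICH2 → C:1 H:2 I:1
  CH2 → C:1 H:2
  CH2 → C:1 H:2
  CH(Cl) → C:1 H:1 Cl:1
  CH2 → C:1 H:2
  CH3 → C:1 H:3
Element totals:
  C: 6
  H: 12
  Cl: 1
  I: 1

6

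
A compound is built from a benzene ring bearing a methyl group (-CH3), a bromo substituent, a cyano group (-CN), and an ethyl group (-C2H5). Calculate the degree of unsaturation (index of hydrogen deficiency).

Atom tally by fragment:
  benzene ring core → C:6 H:6
  (− 4 ring H displaced by substituents)
  + CH3 → C:1 H:3
  + Br → Br:1
  + CN → C:1 N:1
  + C2H5 → C:2 H:5
Element totals:
  C: 10
  H: 10
  Br: 1
  N: 1
Molecular formula: C10H10BrN.
DoU = (2C + 2 + N − H − X) / 2 = (2·10 + 2 + 1 − 10 − 1) / 2 = 6.

6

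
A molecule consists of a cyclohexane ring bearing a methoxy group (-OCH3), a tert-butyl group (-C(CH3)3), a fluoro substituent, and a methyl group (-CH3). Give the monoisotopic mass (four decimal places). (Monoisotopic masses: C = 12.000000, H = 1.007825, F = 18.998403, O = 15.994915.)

202.1733

Atom tally by fragment:
  cyclohexane ring core → C:6 H:12
  (− 4 ring H displaced by substituents)
  + OCH3 → C:1 H:3 O:1
  + C(CH3)3 → C:4 H:9
  + F → F:1
  + CH3 → C:1 H:3
Element totals:
  C: 12
  H: 23
  F: 1
  O: 1
Molecular formula: C12H23FO.
  M = 12(12.0) + 23(1.007825) + 18.998403 + 15.994915
    = 144.000000 + 23.179975 + 18.998403 + 15.994915 = 202.173293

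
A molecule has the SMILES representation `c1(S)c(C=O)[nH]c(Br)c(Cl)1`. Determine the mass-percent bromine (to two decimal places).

33.22%

Atom tally by fragment:
  pyrrole ring core → C:4 H:5 N:1
  (− 4 ring H displaced by substituents)
  + SH → S:1 H:1
  + CHO → C:1 H:1 O:1
  + Br → Br:1
  + Cl → Cl:1
Element totals:
  C: 5
  H: 3
  Br: 1
  Cl: 1
  N: 1
  O: 1
  S: 1
Molecular formula: C5H3BrClNOS.
Molar mass = 240.499 g/mol.
Mass from Br: 1 × 79.904 = 79.904 g/mol.
%Br = 79.904 / 240.499 × 100 = 33.22%.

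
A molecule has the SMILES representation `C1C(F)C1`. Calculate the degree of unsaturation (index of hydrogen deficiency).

1

Atom tally by fragment:
  cyclopropane ring core → C:3 H:6
  (− 1 ring H displaced by substituents)
  + F → F:1
Element totals:
  C: 3
  H: 5
  F: 1
Molecular formula: C3H5F.
DoU = (2C + 2 + N − H − X) / 2 = (2·3 + 2 + 0 − 5 − 1) / 2 = 1.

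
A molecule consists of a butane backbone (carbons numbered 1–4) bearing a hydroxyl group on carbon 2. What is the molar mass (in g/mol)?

Atom tally by fragment:
  CH3 → C:1 H:3
  CH(OH) → C:1 H:2 O:1
  CH2 → C:1 H:2
  CH3 → C:1 H:3
Element totals:
  C: 4
  H: 10
  O: 1
Molecular formula: C4H10O.
  M = 4(12.011) + 10(1.008) + 15.999
    = 48.044 + 10.080 + 15.999 = 74.123

74.12 g/mol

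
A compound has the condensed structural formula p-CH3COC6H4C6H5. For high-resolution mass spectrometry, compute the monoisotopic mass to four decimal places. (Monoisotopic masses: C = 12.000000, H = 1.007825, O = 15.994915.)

Atom tally by fragment:
  benzene ring core → C:6 H:6
  (− 2 ring H displaced by substituents)
  + COCH3 → C:2 H:3 O:1
  + C6H5 → C:6 H:5
Element totals:
  C: 14
  H: 12
  O: 1
Molecular formula: C14H12O.
  M = 14(12.0) + 12(1.007825) + 15.994915
    = 168.000000 + 12.093900 + 15.994915 = 196.088815

196.0888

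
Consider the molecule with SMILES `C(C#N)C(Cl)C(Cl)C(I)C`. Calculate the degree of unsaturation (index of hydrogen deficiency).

2

Atom tally by fragment:
  NCCH2 → C:2 H:2 N:1
  CH(Cl) → C:1 H:1 Cl:1
  CH(Cl) → C:1 H:1 Cl:1
  CH(I) → C:1 H:1 I:1
  CH3 → C:1 H:3
Element totals:
  C: 6
  H: 8
  Cl: 2
  I: 1
  N: 1
Molecular formula: C6H8Cl2IN.
DoU = (2C + 2 + N − H − X) / 2 = (2·6 + 2 + 1 − 8 − 3) / 2 = 2.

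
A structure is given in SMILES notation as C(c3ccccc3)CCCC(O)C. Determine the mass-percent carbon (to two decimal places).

80.85%

Atom tally by fragment:
  C6H5CH2 → C:7 H:7
  CH2 → C:1 H:2
  CH2 → C:1 H:2
  CH2 → C:1 H:2
  CH(OH) → C:1 H:2 O:1
  CH3 → C:1 H:3
Element totals:
  C: 12
  H: 18
  O: 1
Molecular formula: C12H18O.
Molar mass = 178.275 g/mol.
Mass from C: 12 × 12.011 = 144.132 g/mol.
%C = 144.132 / 178.275 × 100 = 80.85%.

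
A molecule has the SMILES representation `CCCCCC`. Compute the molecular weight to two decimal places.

Atom tally by fragment:
  CH3 → C:1 H:3
  CH2 → C:1 H:2
  CH2 → C:1 H:2
  CH2 → C:1 H:2
  CH2 → C:1 H:2
  CH3 → C:1 H:3
Element totals:
  C: 6
  H: 14
Molecular formula: C6H14.
  M = 6(12.011) + 14(1.008)
    = 72.066 + 14.112 = 86.178

86.18 g/mol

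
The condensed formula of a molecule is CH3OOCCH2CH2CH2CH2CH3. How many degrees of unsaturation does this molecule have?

1

Element totals:
  C: 7
  H: 14
  O: 2
Molecular formula: C7H14O2.
DoU = (2C + 2 + N − H − X) / 2 = (2·7 + 2 + 0 − 14 − 0) / 2 = 1.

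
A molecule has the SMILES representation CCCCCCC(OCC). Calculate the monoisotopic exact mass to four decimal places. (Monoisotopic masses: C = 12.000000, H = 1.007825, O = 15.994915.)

144.1514

Atom tally by fragment:
  CH3 → C:1 H:3
  CH2 → C:1 H:2
  CH2 → C:1 H:2
  CH2 → C:1 H:2
  CH2 → C:1 H:2
  CH2 → C:1 H:2
  CH2OC2H5 → C:3 H:7 O:1
Element totals:
  C: 9
  H: 20
  O: 1
Molecular formula: C9H20O.
  M = 9(12.0) + 20(1.007825) + 15.994915
    = 108.000000 + 20.156500 + 15.994915 = 144.151415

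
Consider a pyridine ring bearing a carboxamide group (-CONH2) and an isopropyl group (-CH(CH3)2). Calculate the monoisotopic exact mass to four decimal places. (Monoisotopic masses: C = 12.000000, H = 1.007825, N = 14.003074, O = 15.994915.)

Atom tally by fragment:
  pyridine ring core → C:5 H:5 N:1
  (− 2 ring H displaced by substituents)
  + CONH2 → C:1 H:2 O:1 N:1
  + CH(CH3)2 → C:3 H:7
Element totals:
  C: 9
  H: 12
  N: 2
  O: 1
Molecular formula: C9H12N2O.
  M = 9(12.0) + 12(1.007825) + 2(14.003074) + 15.994915
    = 108.000000 + 12.093900 + 28.006148 + 15.994915 = 164.094963

164.0950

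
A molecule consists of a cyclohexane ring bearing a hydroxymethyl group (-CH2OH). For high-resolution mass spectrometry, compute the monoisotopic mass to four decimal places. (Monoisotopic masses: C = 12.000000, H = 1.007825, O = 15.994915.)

Atom tally by fragment:
  cyclohexane ring core → C:6 H:12
  (− 1 ring H displaced by substituents)
  + CH2OH → C:1 H:3 O:1
Element totals:
  C: 7
  H: 14
  O: 1
Molecular formula: C7H14O.
  M = 7(12.0) + 14(1.007825) + 15.994915
    = 84.000000 + 14.109550 + 15.994915 = 114.104465

114.1045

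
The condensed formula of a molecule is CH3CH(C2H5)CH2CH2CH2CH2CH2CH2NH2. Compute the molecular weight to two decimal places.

157.30 g/mol

Atom tally by fragment:
  CH3 → C:1 H:3
  CH(C2H5) → C:3 H:6
  CH2 → C:1 H:2
  CH2 → C:1 H:2
  CH2 → C:1 H:2
  CH2 → C:1 H:2
  CH2 → C:1 H:2
  CH2NH2 → C:1 H:4 N:1
Element totals:
  C: 10
  H: 23
  N: 1
Molecular formula: C10H23N.
  M = 10(12.011) + 23(1.008) + 14.007
    = 120.110 + 23.184 + 14.007 = 157.301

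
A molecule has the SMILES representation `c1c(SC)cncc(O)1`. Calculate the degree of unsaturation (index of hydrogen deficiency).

4

Atom tally by fragment:
  pyridine ring core → C:5 H:5 N:1
  (− 2 ring H displaced by substituents)
  + SCH3 → C:1 H:3 S:1
  + OH → O:1 H:1
Element totals:
  C: 6
  H: 7
  N: 1
  O: 1
  S: 1
Molecular formula: C6H7NOS.
DoU = (2C + 2 + N − H − X) / 2 = (2·6 + 2 + 1 − 7 − 0) / 2 = 4.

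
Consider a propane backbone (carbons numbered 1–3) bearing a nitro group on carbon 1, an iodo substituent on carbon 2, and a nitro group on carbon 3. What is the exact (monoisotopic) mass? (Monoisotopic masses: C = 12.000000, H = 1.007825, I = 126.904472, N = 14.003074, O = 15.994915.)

259.9294

Atom tally by fragment:
  O2NCH2 → C:1 H:2 N:1 O:2
  CH(I) → C:1 H:1 I:1
  CH2NO2 → C:1 H:2 N:1 O:2
Element totals:
  C: 3
  H: 5
  I: 1
  N: 2
  O: 4
Molecular formula: C3H5IN2O4.
  M = 3(12.0) + 5(1.007825) + 126.904472 + 2(14.003074) + 4(15.994915)
    = 36.000000 + 5.039125 + 126.904472 + 28.006148 + 63.979660 = 259.929405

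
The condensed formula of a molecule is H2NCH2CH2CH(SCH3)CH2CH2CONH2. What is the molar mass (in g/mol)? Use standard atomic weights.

Atom tally by fragment:
  H2NCH2 → C:1 H:4 N:1
  CH2 → C:1 H:2
  CH(SCH3) → C:2 H:4 S:1
  CH2 → C:1 H:2
  CH2CONH2 → C:2 H:4 O:1 N:1
Element totals:
  C: 7
  H: 16
  N: 2
  O: 1
  S: 1
Molecular formula: C7H16N2OS.
  M = 7(12.011) + 16(1.008) + 2(14.007) + 15.999 + 32.06
    = 84.077 + 16.128 + 28.014 + 15.999 + 32.060 = 176.278

176.28 g/mol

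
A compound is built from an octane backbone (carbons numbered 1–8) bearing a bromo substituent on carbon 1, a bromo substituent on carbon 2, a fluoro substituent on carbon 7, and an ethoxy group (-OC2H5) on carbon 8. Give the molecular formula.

Atom tally by fragment:
  BrCH2 → C:1 H:2 Br:1
  CH(Br) → C:1 H:1 Br:1
  CH2 → C:1 H:2
  CH2 → C:1 H:2
  CH2 → C:1 H:2
  CH2 → C:1 H:2
  CH(F) → C:1 H:1 F:1
  CH2OC2H5 → C:3 H:7 O:1
Element totals:
  C: 10
  H: 19
  Br: 2
  F: 1
  O: 1

C10H19Br2FO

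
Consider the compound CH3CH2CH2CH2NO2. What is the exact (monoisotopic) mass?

Atom tally by fragment:
  CH3 → C:1 H:3
  CH2 → C:1 H:2
  CH2 → C:1 H:2
  CH2NO2 → C:1 H:2 N:1 O:2
Element totals:
  C: 4
  H: 9
  N: 1
  O: 2
Molecular formula: C4H9NO2.
  M = 4(12.0) + 9(1.007825) + 14.003074 + 2(15.994915)
    = 48.000000 + 9.070425 + 14.003074 + 31.989830 = 103.063329

103.0633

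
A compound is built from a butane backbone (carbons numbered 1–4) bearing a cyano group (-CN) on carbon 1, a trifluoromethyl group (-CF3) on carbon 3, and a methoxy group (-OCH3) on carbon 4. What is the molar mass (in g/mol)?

181.16 g/mol

Atom tally by fragment:
  NCCH2 → C:2 H:2 N:1
  CH2 → C:1 H:2
  CH(CF3) → C:2 H:1 F:3
  CH2OCH3 → C:2 H:5 O:1
Element totals:
  C: 7
  H: 10
  F: 3
  N: 1
  O: 1
Molecular formula: C7H10F3NO.
  M = 7(12.011) + 10(1.008) + 3(18.998) + 14.007 + 15.999
    = 84.077 + 10.080 + 56.994 + 14.007 + 15.999 = 181.157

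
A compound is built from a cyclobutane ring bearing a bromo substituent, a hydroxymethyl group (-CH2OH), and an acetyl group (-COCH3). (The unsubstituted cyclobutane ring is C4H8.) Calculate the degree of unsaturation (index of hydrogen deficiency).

2

Atom tally by fragment:
  cyclobutane ring core → C:4 H:8
  (− 3 ring H displaced by substituents)
  + Br → Br:1
  + CH2OH → C:1 H:3 O:1
  + COCH3 → C:2 H:3 O:1
Element totals:
  C: 7
  H: 11
  Br: 1
  O: 2
Molecular formula: C7H11BrO2.
DoU = (2C + 2 + N − H − X) / 2 = (2·7 + 2 + 0 − 11 − 1) / 2 = 2.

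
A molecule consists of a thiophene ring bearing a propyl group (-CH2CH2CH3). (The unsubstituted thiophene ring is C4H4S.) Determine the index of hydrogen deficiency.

Atom tally by fragment:
  thiophene ring core → C:4 H:4 S:1
  (− 1 ring H displaced by substituents)
  + CH2CH2CH3 → C:3 H:7
Element totals:
  C: 7
  H: 10
  S: 1
Molecular formula: C7H10S.
DoU = (2C + 2 + N − H − X) / 2 = (2·7 + 2 + 0 − 10 − 0) / 2 = 3.

3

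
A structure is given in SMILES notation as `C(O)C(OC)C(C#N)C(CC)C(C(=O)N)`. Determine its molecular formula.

Atom tally by fragment:
  HOCH2 → C:1 H:3 O:1
  CH(OCH3) → C:2 H:4 O:1
  CH(CN) → C:2 H:1 N:1
  CH(C2H5) → C:3 H:6
  CH2CONH2 → C:2 H:4 O:1 N:1
Element totals:
  C: 10
  H: 18
  N: 2
  O: 3

C10H18N2O3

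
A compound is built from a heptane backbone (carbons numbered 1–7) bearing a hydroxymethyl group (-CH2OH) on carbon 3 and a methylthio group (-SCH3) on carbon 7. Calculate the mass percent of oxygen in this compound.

Atom tally by fragment:
  CH3 → C:1 H:3
  CH2 → C:1 H:2
  CH(CH2OH) → C:2 H:4 O:1
  CH2 → C:1 H:2
  CH2 → C:1 H:2
  CH2 → C:1 H:2
  CH2SCH3 → C:2 H:5 S:1
Element totals:
  C: 9
  H: 20
  O: 1
  S: 1
Molecular formula: C9H20OS.
Molar mass = 176.318 g/mol.
Mass from O: 1 × 15.999 = 15.999 g/mol.
%O = 15.999 / 176.318 × 100 = 9.07%.

9.07%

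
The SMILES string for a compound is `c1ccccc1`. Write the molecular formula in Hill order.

C6H6

Atom tally by fragment:
  benzene ring core → C:6 H:6
Element totals:
  C: 6
  H: 6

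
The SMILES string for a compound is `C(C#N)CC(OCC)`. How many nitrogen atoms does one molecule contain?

Atom tally by fragment:
  NCCH2 → C:2 H:2 N:1
  CH2 → C:1 H:2
  CH2OC2H5 → C:3 H:7 O:1
Element totals:
  C: 6
  H: 11
  N: 1
  O: 1

1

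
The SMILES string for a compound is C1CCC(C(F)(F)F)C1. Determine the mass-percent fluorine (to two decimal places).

41.26%

Atom tally by fragment:
  cyclopentane ring core → C:5 H:10
  (− 1 ring H displaced by substituents)
  + CF3 → C:1 F:3
Element totals:
  C: 6
  H: 9
  F: 3
Molecular formula: C6H9F3.
Molar mass = 138.132 g/mol.
Mass from F: 3 × 18.998 = 56.994 g/mol.
%F = 56.994 / 138.132 × 100 = 41.26%.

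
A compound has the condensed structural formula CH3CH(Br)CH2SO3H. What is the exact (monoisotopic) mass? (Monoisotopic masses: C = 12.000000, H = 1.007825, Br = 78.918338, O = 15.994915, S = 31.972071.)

201.9299

Element totals:
  C: 3
  H: 7
  Br: 1
  O: 3
  S: 1
Molecular formula: C3H7BrO3S.
  M = 3(12.0) + 7(1.007825) + 78.918338 + 3(15.994915) + 31.972071
    = 36.000000 + 7.054775 + 78.918338 + 47.984745 + 31.972071 = 201.929929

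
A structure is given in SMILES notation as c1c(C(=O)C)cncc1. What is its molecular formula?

Atom tally by fragment:
  pyridine ring core → C:5 H:5 N:1
  (− 1 ring H displaced by substituents)
  + COCH3 → C:2 H:3 O:1
Element totals:
  C: 7
  H: 7
  N: 1
  O: 1

C7H7NO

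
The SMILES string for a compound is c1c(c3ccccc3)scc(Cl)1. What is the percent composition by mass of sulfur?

16.47%

Atom tally by fragment:
  thiophene ring core → C:4 H:4 S:1
  (− 2 ring H displaced by substituents)
  + C6H5 → C:6 H:5
  + Cl → Cl:1
Element totals:
  C: 10
  H: 7
  Cl: 1
  S: 1
Molecular formula: C10H7ClS.
Molar mass = 194.676 g/mol.
Mass from S: 1 × 32.06 = 32.060 g/mol.
%S = 32.060 / 194.676 × 100 = 16.47%.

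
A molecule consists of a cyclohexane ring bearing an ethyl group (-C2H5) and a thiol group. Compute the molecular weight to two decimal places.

Atom tally by fragment:
  cyclohexane ring core → C:6 H:12
  (− 2 ring H displaced by substituents)
  + C2H5 → C:2 H:5
  + SH → S:1 H:1
Element totals:
  C: 8
  H: 16
  S: 1
Molecular formula: C8H16S.
  M = 8(12.011) + 16(1.008) + 32.06
    = 96.088 + 16.128 + 32.060 = 144.276

144.28 g/mol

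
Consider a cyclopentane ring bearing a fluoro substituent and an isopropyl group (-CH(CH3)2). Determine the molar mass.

Atom tally by fragment:
  cyclopentane ring core → C:5 H:10
  (− 2 ring H displaced by substituents)
  + F → F:1
  + CH(CH3)2 → C:3 H:7
Element totals:
  C: 8
  H: 15
  F: 1
Molecular formula: C8H15F.
  M = 8(12.011) + 15(1.008) + 18.998
    = 96.088 + 15.120 + 18.998 = 130.206

130.21 g/mol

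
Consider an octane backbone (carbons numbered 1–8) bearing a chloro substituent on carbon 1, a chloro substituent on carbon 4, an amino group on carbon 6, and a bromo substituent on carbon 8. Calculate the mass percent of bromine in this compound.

28.84%

Atom tally by fragment:
  ClCH2 → C:1 H:2 Cl:1
  CH2 → C:1 H:2
  CH2 → C:1 H:2
  CH(Cl) → C:1 H:1 Cl:1
  CH2 → C:1 H:2
  CH(NH2) → C:1 H:3 N:1
  CH2 → C:1 H:2
  CH2Br → C:1 H:2 Br:1
Element totals:
  C: 8
  H: 16
  Br: 1
  Cl: 2
  N: 1
Molecular formula: C8H16BrCl2N.
Molar mass = 277.027 g/mol.
Mass from Br: 1 × 79.904 = 79.904 g/mol.
%Br = 79.904 / 277.027 × 100 = 28.84%.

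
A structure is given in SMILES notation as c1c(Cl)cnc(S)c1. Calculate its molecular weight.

145.60 g/mol

Atom tally by fragment:
  pyridine ring core → C:5 H:5 N:1
  (− 2 ring H displaced by substituents)
  + Cl → Cl:1
  + SH → S:1 H:1
Element totals:
  C: 5
  H: 4
  Cl: 1
  N: 1
  S: 1
Molecular formula: C5H4ClNS.
  M = 5(12.011) + 4(1.008) + 35.45 + 14.007 + 32.06
    = 60.055 + 4.032 + 35.450 + 14.007 + 32.060 = 145.604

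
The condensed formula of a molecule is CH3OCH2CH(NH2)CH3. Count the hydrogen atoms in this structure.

Atom tally by fragment:
  CH3OCH2 → C:2 H:5 O:1
  CH(NH2) → C:1 H:3 N:1
  CH3 → C:1 H:3
Element totals:
  C: 4
  H: 11
  N: 1
  O: 1

11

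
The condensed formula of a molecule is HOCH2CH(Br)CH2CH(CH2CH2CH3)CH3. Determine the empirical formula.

Element totals:
  C: 8
  H: 17
  Br: 1
  O: 1
Molecular formula: C8H17BrO.
gcd of subscripts (1, 8, 17, 1) = 1, so the empirical formula equals the molecular formula.

C8H17BrO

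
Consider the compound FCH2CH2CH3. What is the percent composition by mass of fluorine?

Atom tally by fragment:
  FCH2 → C:1 H:2 F:1
  CH2 → C:1 H:2
  CH3 → C:1 H:3
Element totals:
  C: 3
  H: 7
  F: 1
Molecular formula: C3H7F.
Molar mass = 62.087 g/mol.
Mass from F: 1 × 18.998 = 18.998 g/mol.
%F = 18.998 / 62.087 × 100 = 30.60%.

30.60%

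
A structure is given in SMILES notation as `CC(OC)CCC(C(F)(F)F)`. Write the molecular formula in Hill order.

C7H13F3O

Atom tally by fragment:
  CH3 → C:1 H:3
  CH(OCH3) → C:2 H:4 O:1
  CH2 → C:1 H:2
  CH2 → C:1 H:2
  CH2CF3 → C:2 H:2 F:3
Element totals:
  C: 7
  H: 13
  F: 3
  O: 1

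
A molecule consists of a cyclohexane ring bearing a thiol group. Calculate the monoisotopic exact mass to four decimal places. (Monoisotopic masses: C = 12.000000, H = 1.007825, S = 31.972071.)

Atom tally by fragment:
  cyclohexane ring core → C:6 H:12
  (− 1 ring H displaced by substituents)
  + SH → S:1 H:1
Element totals:
  C: 6
  H: 12
  S: 1
Molecular formula: C6H12S.
  M = 6(12.0) + 12(1.007825) + 31.972071
    = 72.000000 + 12.093900 + 31.972071 = 116.065971

116.0660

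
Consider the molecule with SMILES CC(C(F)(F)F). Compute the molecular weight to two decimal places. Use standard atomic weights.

Atom tally by fragment:
  CH3 → C:1 H:3
  CH2CF3 → C:2 H:2 F:3
Element totals:
  C: 3
  H: 5
  F: 3
Molecular formula: C3H5F3.
  M = 3(12.011) + 5(1.008) + 3(18.998)
    = 36.033 + 5.040 + 56.994 = 98.067

98.07 g/mol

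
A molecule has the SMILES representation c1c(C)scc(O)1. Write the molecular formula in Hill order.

Atom tally by fragment:
  thiophene ring core → C:4 H:4 S:1
  (− 2 ring H displaced by substituents)
  + CH3 → C:1 H:3
  + OH → O:1 H:1
Element totals:
  C: 5
  H: 6
  O: 1
  S: 1

C5H6OS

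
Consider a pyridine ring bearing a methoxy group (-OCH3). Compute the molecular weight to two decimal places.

Atom tally by fragment:
  pyridine ring core → C:5 H:5 N:1
  (− 1 ring H displaced by substituents)
  + OCH3 → C:1 H:3 O:1
Element totals:
  C: 6
  H: 7
  N: 1
  O: 1
Molecular formula: C6H7NO.
  M = 6(12.011) + 7(1.008) + 14.007 + 15.999
    = 72.066 + 7.056 + 14.007 + 15.999 = 109.128

109.13 g/mol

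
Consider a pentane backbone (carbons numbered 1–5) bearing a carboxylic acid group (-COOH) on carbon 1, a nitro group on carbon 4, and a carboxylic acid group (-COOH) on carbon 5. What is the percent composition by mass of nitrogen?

Atom tally by fragment:
  HOOCCH2 → C:2 H:3 O:2
  CH2 → C:1 H:2
  CH2 → C:1 H:2
  CH(NO2) → C:1 H:1 N:1 O:2
  CH2COOH → C:2 H:3 O:2
Element totals:
  C: 7
  H: 11
  N: 1
  O: 6
Molecular formula: C7H11NO6.
Molar mass = 205.166 g/mol.
Mass from N: 1 × 14.007 = 14.007 g/mol.
%N = 14.007 / 205.166 × 100 = 6.83%.

6.83%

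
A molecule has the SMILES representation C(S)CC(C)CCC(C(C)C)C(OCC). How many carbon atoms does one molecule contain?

Atom tally by fragment:
  HSCH2 → C:1 H:3 S:1
  CH2 → C:1 H:2
  CH(CH3) → C:2 H:4
  CH2 → C:1 H:2
  CH2 → C:1 H:2
  CH(CH(CH3)2) → C:4 H:8
  CH2OC2H5 → C:3 H:7 O:1
Element totals:
  C: 13
  H: 28
  O: 1
  S: 1

13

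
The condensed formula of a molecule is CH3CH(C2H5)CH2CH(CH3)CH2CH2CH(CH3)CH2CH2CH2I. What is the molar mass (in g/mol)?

Element totals:
  C: 14
  H: 29
  I: 1
Molecular formula: C14H29I.
  M = 14(12.011) + 29(1.008) + 126.904
    = 168.154 + 29.232 + 126.904 = 324.290

324.29 g/mol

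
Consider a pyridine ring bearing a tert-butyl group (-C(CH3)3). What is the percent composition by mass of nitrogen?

Atom tally by fragment:
  pyridine ring core → C:5 H:5 N:1
  (− 1 ring H displaced by substituents)
  + C(CH3)3 → C:4 H:9
Element totals:
  C: 9
  H: 13
  N: 1
Molecular formula: C9H13N.
Molar mass = 135.210 g/mol.
Mass from N: 1 × 14.007 = 14.007 g/mol.
%N = 14.007 / 135.210 × 100 = 10.36%.

10.36%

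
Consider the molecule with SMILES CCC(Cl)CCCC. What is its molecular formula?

C7H15Cl

Atom tally by fragment:
  CH3 → C:1 H:3
  CH2 → C:1 H:2
  CH(Cl) → C:1 H:1 Cl:1
  CH2 → C:1 H:2
  CH2 → C:1 H:2
  CH2 → C:1 H:2
  CH3 → C:1 H:3
Element totals:
  C: 7
  H: 15
  Cl: 1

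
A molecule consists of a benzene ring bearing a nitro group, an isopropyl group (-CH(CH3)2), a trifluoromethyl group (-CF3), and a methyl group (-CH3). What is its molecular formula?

C11H12F3NO2

Atom tally by fragment:
  benzene ring core → C:6 H:6
  (− 4 ring H displaced by substituents)
  + NO2 → N:1 O:2
  + CH(CH3)2 → C:3 H:7
  + CF3 → C:1 F:3
  + CH3 → C:1 H:3
Element totals:
  C: 11
  H: 12
  F: 3
  N: 1
  O: 2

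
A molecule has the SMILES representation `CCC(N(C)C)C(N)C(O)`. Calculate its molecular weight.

146.23 g/mol

Atom tally by fragment:
  CH3 → C:1 H:3
  CH2 → C:1 H:2
  CH(N(CH3)2) → C:3 H:7 N:1
  CH(NH2) → C:1 H:3 N:1
  CH2OH → C:1 H:3 O:1
Element totals:
  C: 7
  H: 18
  N: 2
  O: 1
Molecular formula: C7H18N2O.
  M = 7(12.011) + 18(1.008) + 2(14.007) + 15.999
    = 84.077 + 18.144 + 28.014 + 15.999 = 146.234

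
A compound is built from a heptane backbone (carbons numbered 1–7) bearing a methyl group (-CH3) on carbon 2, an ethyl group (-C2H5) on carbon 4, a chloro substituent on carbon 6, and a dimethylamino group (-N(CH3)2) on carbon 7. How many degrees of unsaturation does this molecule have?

Atom tally by fragment:
  CH3 → C:1 H:3
  CH(CH3) → C:2 H:4
  CH2 → C:1 H:2
  CH(C2H5) → C:3 H:6
  CH2 → C:1 H:2
  CH(Cl) → C:1 H:1 Cl:1
  CH2N(CH3)2 → C:3 H:8 N:1
Element totals:
  C: 12
  H: 26
  Cl: 1
  N: 1
Molecular formula: C12H26ClN.
DoU = (2C + 2 + N − H − X) / 2 = (2·12 + 2 + 1 − 26 − 1) / 2 = 0.

0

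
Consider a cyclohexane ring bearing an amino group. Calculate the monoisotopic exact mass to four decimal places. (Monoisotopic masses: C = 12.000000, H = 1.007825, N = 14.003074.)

Atom tally by fragment:
  cyclohexane ring core → C:6 H:12
  (− 1 ring H displaced by substituents)
  + NH2 → N:1 H:2
Element totals:
  C: 6
  H: 13
  N: 1
Molecular formula: C6H13N.
  M = 6(12.0) + 13(1.007825) + 14.003074
    = 72.000000 + 13.101725 + 14.003074 = 99.104799

99.1048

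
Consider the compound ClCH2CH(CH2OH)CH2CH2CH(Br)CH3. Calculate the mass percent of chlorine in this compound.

Atom tally by fragment:
  ClCH2 → C:1 H:2 Cl:1
  CH(CH2OH) → C:2 H:4 O:1
  CH2 → C:1 H:2
  CH2 → C:1 H:2
  CH(Br) → C:1 H:1 Br:1
  CH3 → C:1 H:3
Element totals:
  C: 7
  H: 14
  Br: 1
  Cl: 1
  O: 1
Molecular formula: C7H14BrClO.
Molar mass = 229.542 g/mol.
Mass from Cl: 1 × 35.45 = 35.450 g/mol.
%Cl = 35.450 / 229.542 × 100 = 15.44%.

15.44%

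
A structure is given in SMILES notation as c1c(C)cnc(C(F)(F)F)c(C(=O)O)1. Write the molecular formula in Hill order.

C8H6F3NO2

Atom tally by fragment:
  pyridine ring core → C:5 H:5 N:1
  (− 3 ring H displaced by substituents)
  + CH3 → C:1 H:3
  + CF3 → C:1 F:3
  + COOH → C:1 H:1 O:2
Element totals:
  C: 8
  H: 6
  F: 3
  N: 1
  O: 2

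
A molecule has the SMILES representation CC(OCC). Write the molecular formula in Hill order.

Atom tally by fragment:
  CH3 → C:1 H:3
  CH2OC2H5 → C:3 H:7 O:1
Element totals:
  C: 4
  H: 10
  O: 1

C4H10O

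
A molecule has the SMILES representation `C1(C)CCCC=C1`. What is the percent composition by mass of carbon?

87.42%

Atom tally by fragment:
  cyclohexene ring core → C:6 H:10
  (− 1 ring H displaced by substituents)
  + CH3 → C:1 H:3
Element totals:
  C: 7
  H: 12
Molecular formula: C7H12.
Molar mass = 96.173 g/mol.
Mass from C: 7 × 12.011 = 84.077 g/mol.
%C = 84.077 / 96.173 × 100 = 87.42%.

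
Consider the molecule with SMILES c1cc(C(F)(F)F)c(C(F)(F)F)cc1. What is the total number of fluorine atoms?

Atom tally by fragment:
  benzene ring core → C:6 H:6
  (− 2 ring H displaced by substituents)
  + CF3 → C:1 F:3
  + CF3 → C:1 F:3
Element totals:
  C: 8
  H: 4
  F: 6

6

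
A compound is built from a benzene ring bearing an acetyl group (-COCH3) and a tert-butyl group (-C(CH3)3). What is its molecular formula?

Atom tally by fragment:
  benzene ring core → C:6 H:6
  (− 2 ring H displaced by substituents)
  + COCH3 → C:2 H:3 O:1
  + C(CH3)3 → C:4 H:9
Element totals:
  C: 12
  H: 16
  O: 1

C12H16O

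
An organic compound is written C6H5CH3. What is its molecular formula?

Element totals:
  C: 7
  H: 8

C7H8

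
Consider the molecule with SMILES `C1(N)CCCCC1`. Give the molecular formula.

C6H13N

Atom tally by fragment:
  cyclohexane ring core → C:6 H:12
  (− 1 ring H displaced by substituents)
  + NH2 → N:1 H:2
Element totals:
  C: 6
  H: 13
  N: 1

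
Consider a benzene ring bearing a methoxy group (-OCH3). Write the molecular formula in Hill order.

C7H8O

Atom tally by fragment:
  benzene ring core → C:6 H:6
  (− 1 ring H displaced by substituents)
  + OCH3 → C:1 H:3 O:1
Element totals:
  C: 7
  H: 8
  O: 1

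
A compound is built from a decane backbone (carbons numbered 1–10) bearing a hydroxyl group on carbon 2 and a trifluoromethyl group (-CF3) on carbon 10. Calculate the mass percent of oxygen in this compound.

Atom tally by fragment:
  CH3 → C:1 H:3
  CH(OH) → C:1 H:2 O:1
  CH2 → C:1 H:2
  CH2 → C:1 H:2
  CH2 → C:1 H:2
  CH2 → C:1 H:2
  CH2 → C:1 H:2
  CH2 → C:1 H:2
  CH2 → C:1 H:2
  CH2CF3 → C:2 H:2 F:3
Element totals:
  C: 11
  H: 21
  F: 3
  O: 1
Molecular formula: C11H21F3O.
Molar mass = 226.282 g/mol.
Mass from O: 1 × 15.999 = 15.999 g/mol.
%O = 15.999 / 226.282 × 100 = 7.07%.

7.07%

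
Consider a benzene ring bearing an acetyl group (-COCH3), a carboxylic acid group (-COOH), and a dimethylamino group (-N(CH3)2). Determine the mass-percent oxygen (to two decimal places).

Atom tally by fragment:
  benzene ring core → C:6 H:6
  (− 3 ring H displaced by substituents)
  + COCH3 → C:2 H:3 O:1
  + COOH → C:1 H:1 O:2
  + N(CH3)2 → N:1 C:2 H:6
Element totals:
  C: 11
  H: 13
  N: 1
  O: 3
Molecular formula: C11H13NO3.
Molar mass = 207.229 g/mol.
Mass from O: 3 × 15.999 = 47.997 g/mol.
%O = 47.997 / 207.229 × 100 = 23.16%.

23.16%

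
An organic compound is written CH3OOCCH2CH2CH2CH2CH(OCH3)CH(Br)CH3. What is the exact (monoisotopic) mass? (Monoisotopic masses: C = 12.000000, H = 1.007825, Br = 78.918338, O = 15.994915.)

Atom tally by fragment:
  CH3OOCCH2 → C:3 H:5 O:2
  CH2 → C:1 H:2
  CH2 → C:1 H:2
  CH2 → C:1 H:2
  CH(OCH3) → C:2 H:4 O:1
  CH(Br) → C:1 H:1 Br:1
  CH3 → C:1 H:3
Element totals:
  C: 10
  H: 19
  Br: 1
  O: 3
Molecular formula: C10H19BrO3.
  M = 10(12.0) + 19(1.007825) + 78.918338 + 3(15.994915)
    = 120.000000 + 19.148675 + 78.918338 + 47.984745 = 266.051758

266.0518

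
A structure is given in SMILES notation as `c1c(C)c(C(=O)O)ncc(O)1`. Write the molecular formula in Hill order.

Atom tally by fragment:
  pyridine ring core → C:5 H:5 N:1
  (− 3 ring H displaced by substituents)
  + CH3 → C:1 H:3
  + COOH → C:1 H:1 O:2
  + OH → O:1 H:1
Element totals:
  C: 7
  H: 7
  N: 1
  O: 3

C7H7NO3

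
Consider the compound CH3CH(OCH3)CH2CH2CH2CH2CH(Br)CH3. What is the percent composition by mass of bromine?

Element totals:
  C: 9
  H: 19
  Br: 1
  O: 1
Molecular formula: C9H19BrO.
Molar mass = 223.154 g/mol.
Mass from Br: 1 × 79.904 = 79.904 g/mol.
%Br = 79.904 / 223.154 × 100 = 35.81%.

35.81%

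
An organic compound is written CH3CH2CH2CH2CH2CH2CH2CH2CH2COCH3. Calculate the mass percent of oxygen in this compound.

Atom tally by fragment:
  CH3 → C:1 H:3
  CH2 → C:1 H:2
  CH2 → C:1 H:2
  CH2 → C:1 H:2
  CH2 → C:1 H:2
  CH2 → C:1 H:2
  CH2 → C:1 H:2
  CH2 → C:1 H:2
  CH2COCH3 → C:3 H:5 O:1
Element totals:
  C: 11
  H: 22
  O: 1
Molecular formula: C11H22O.
Molar mass = 170.296 g/mol.
Mass from O: 1 × 15.999 = 15.999 g/mol.
%O = 15.999 / 170.296 × 100 = 9.39%.

9.39%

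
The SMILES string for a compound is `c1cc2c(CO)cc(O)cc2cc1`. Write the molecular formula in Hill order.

Atom tally by fragment:
  naphthalene ring system core → C:10 H:8
  (− 2 ring H displaced by substituents)
  + CH2OH → C:1 H:3 O:1
  + OH → O:1 H:1
Element totals:
  C: 11
  H: 10
  O: 2

C11H10O2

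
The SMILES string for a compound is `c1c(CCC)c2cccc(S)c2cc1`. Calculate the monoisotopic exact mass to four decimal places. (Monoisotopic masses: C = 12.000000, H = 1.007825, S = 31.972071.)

Atom tally by fragment:
  naphthalene ring system core → C:10 H:8
  (− 2 ring H displaced by substituents)
  + CH2CH2CH3 → C:3 H:7
  + SH → S:1 H:1
Element totals:
  C: 13
  H: 14
  S: 1
Molecular formula: C13H14S.
  M = 13(12.0) + 14(1.007825) + 31.972071
    = 156.000000 + 14.109550 + 31.972071 = 202.081621

202.0816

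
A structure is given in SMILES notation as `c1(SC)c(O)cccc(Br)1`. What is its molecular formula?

Atom tally by fragment:
  benzene ring core → C:6 H:6
  (− 3 ring H displaced by substituents)
  + SCH3 → C:1 H:3 S:1
  + OH → O:1 H:1
  + Br → Br:1
Element totals:
  C: 7
  H: 7
  Br: 1
  O: 1
  S: 1

C7H7BrOS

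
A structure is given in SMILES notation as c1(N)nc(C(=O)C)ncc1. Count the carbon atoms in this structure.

Atom tally by fragment:
  pyrimidine ring core → C:4 H:4 N:2
  (− 2 ring H displaced by substituents)
  + NH2 → N:1 H:2
  + COCH3 → C:2 H:3 O:1
Element totals:
  C: 6
  H: 7
  N: 3
  O: 1

6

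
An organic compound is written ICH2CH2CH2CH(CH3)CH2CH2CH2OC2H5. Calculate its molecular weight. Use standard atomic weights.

284.18 g/mol

Atom tally by fragment:
  ICH2 → C:1 H:2 I:1
  CH2 → C:1 H:2
  CH2 → C:1 H:2
  CH(CH3) → C:2 H:4
  CH2 → C:1 H:2
  CH2 → C:1 H:2
  CH2OC2H5 → C:3 H:7 O:1
Element totals:
  C: 10
  H: 21
  I: 1
  O: 1
Molecular formula: C10H21IO.
  M = 10(12.011) + 21(1.008) + 126.904 + 15.999
    = 120.110 + 21.168 + 126.904 + 15.999 = 284.181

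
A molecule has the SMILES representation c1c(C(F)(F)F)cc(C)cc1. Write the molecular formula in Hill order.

C8H7F3

Atom tally by fragment:
  benzene ring core → C:6 H:6
  (− 2 ring H displaced by substituents)
  + CF3 → C:1 F:3
  + CH3 → C:1 H:3
Element totals:
  C: 8
  H: 7
  F: 3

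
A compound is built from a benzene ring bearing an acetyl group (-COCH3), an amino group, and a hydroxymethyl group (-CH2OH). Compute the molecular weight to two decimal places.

Atom tally by fragment:
  benzene ring core → C:6 H:6
  (− 3 ring H displaced by substituents)
  + COCH3 → C:2 H:3 O:1
  + NH2 → N:1 H:2
  + CH2OH → C:1 H:3 O:1
Element totals:
  C: 9
  H: 11
  N: 1
  O: 2
Molecular formula: C9H11NO2.
  M = 9(12.011) + 11(1.008) + 14.007 + 2(15.999)
    = 108.099 + 11.088 + 14.007 + 31.998 = 165.192

165.19 g/mol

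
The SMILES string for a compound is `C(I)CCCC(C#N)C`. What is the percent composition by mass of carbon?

35.46%

Atom tally by fragment:
  ICH2 → C:1 H:2 I:1
  CH2 → C:1 H:2
  CH2 → C:1 H:2
  CH2 → C:1 H:2
  CH(CN) → C:2 H:1 N:1
  CH3 → C:1 H:3
Element totals:
  C: 7
  H: 12
  I: 1
  N: 1
Molecular formula: C7H12IN.
Molar mass = 237.084 g/mol.
Mass from C: 7 × 12.011 = 84.077 g/mol.
%C = 84.077 / 237.084 × 100 = 35.46%.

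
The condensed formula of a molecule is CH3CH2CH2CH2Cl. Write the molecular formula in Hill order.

Element totals:
  C: 4
  H: 9
  Cl: 1

C4H9Cl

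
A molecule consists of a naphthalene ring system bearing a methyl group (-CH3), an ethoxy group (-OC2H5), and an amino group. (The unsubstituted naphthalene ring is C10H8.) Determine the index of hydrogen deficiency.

Atom tally by fragment:
  naphthalene ring system core → C:10 H:8
  (− 3 ring H displaced by substituents)
  + CH3 → C:1 H:3
  + OC2H5 → C:2 H:5 O:1
  + NH2 → N:1 H:2
Element totals:
  C: 13
  H: 15
  N: 1
  O: 1
Molecular formula: C13H15NO.
DoU = (2C + 2 + N − H − X) / 2 = (2·13 + 2 + 1 − 15 − 0) / 2 = 7.

7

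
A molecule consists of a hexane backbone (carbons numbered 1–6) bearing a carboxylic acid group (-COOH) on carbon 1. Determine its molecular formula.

C7H14O2

Atom tally by fragment:
  HOOCCH2 → C:2 H:3 O:2
  CH2 → C:1 H:2
  CH2 → C:1 H:2
  CH2 → C:1 H:2
  CH2 → C:1 H:2
  CH3 → C:1 H:3
Element totals:
  C: 7
  H: 14
  O: 2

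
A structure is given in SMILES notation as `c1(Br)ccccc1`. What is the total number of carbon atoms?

6

Atom tally by fragment:
  benzene ring core → C:6 H:6
  (− 1 ring H displaced by substituents)
  + Br → Br:1
Element totals:
  C: 6
  H: 5
  Br: 1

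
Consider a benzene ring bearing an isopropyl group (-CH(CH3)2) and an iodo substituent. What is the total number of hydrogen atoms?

Atom tally by fragment:
  benzene ring core → C:6 H:6
  (− 2 ring H displaced by substituents)
  + CH(CH3)2 → C:3 H:7
  + I → I:1
Element totals:
  C: 9
  H: 11
  I: 1

11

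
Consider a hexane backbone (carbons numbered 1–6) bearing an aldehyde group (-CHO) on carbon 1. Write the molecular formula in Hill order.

Atom tally by fragment:
  OHCCH2 → C:2 H:3 O:1
  CH2 → C:1 H:2
  CH2 → C:1 H:2
  CH2 → C:1 H:2
  CH2 → C:1 H:2
  CH3 → C:1 H:3
Element totals:
  C: 7
  H: 14
  O: 1

C7H14O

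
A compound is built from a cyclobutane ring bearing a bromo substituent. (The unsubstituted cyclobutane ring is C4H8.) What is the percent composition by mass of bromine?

Atom tally by fragment:
  cyclobutane ring core → C:4 H:8
  (− 1 ring H displaced by substituents)
  + Br → Br:1
Element totals:
  C: 4
  H: 7
  Br: 1
Molecular formula: C4H7Br.
Molar mass = 135.004 g/mol.
Mass from Br: 1 × 79.904 = 79.904 g/mol.
%Br = 79.904 / 135.004 × 100 = 59.19%.

59.19%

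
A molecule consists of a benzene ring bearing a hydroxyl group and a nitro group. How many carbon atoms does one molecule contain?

Atom tally by fragment:
  benzene ring core → C:6 H:6
  (− 2 ring H displaced by substituents)
  + OH → O:1 H:1
  + NO2 → N:1 O:2
Element totals:
  C: 6
  H: 5
  N: 1
  O: 3

6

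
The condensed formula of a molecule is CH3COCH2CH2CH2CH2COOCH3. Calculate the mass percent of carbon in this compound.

60.74%

Element totals:
  C: 8
  H: 14
  O: 3
Molecular formula: C8H14O3.
Molar mass = 158.197 g/mol.
Mass from C: 8 × 12.011 = 96.088 g/mol.
%C = 96.088 / 158.197 × 100 = 60.74%.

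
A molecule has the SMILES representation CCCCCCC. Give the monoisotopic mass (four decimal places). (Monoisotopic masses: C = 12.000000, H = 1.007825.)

100.1252

Atom tally by fragment:
  CH3 → C:1 H:3
  CH2 → C:1 H:2
  CH2 → C:1 H:2
  CH2 → C:1 H:2
  CH2 → C:1 H:2
  CH2 → C:1 H:2
  CH3 → C:1 H:3
Element totals:
  C: 7
  H: 16
Molecular formula: C7H16.
  M = 7(12.0) + 16(1.007825)
    = 84.000000 + 16.125200 = 100.125200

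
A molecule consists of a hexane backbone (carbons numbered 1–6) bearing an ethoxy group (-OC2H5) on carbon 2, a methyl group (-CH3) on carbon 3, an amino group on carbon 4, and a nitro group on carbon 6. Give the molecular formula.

Atom tally by fragment:
  CH3 → C:1 H:3
  CH(OC2H5) → C:3 H:6 O:1
  CH(CH3) → C:2 H:4
  CH(NH2) → C:1 H:3 N:1
  CH2 → C:1 H:2
  CH2NO2 → C:1 H:2 N:1 O:2
Element totals:
  C: 9
  H: 20
  N: 2
  O: 3

C9H20N2O3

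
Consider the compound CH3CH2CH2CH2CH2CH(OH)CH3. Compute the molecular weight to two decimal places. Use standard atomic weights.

Atom tally by fragment:
  CH3 → C:1 H:3
  CH2 → C:1 H:2
  CH2 → C:1 H:2
  CH2 → C:1 H:2
  CH2 → C:1 H:2
  CH(OH) → C:1 H:2 O:1
  CH3 → C:1 H:3
Element totals:
  C: 7
  H: 16
  O: 1
Molecular formula: C7H16O.
  M = 7(12.011) + 16(1.008) + 15.999
    = 84.077 + 16.128 + 15.999 = 116.204

116.20 g/mol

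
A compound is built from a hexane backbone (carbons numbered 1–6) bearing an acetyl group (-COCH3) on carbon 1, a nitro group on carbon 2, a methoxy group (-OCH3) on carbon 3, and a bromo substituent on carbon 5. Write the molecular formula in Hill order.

C9H16BrNO4

Atom tally by fragment:
  CH3COCH2 → C:3 H:5 O:1
  CH(NO2) → C:1 H:1 N:1 O:2
  CH(OCH3) → C:2 H:4 O:1
  CH2 → C:1 H:2
  CH(Br) → C:1 H:1 Br:1
  CH3 → C:1 H:3
Element totals:
  C: 9
  H: 16
  Br: 1
  N: 1
  O: 4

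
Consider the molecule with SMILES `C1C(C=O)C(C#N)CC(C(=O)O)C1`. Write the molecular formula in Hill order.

Atom tally by fragment:
  cyclohexane ring core → C:6 H:12
  (− 3 ring H displaced by substituents)
  + CHO → C:1 H:1 O:1
  + CN → C:1 N:1
  + COOH → C:1 H:1 O:2
Element totals:
  C: 9
  H: 11
  N: 1
  O: 3

C9H11NO3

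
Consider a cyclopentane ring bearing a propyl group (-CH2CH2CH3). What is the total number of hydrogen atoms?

Atom tally by fragment:
  cyclopentane ring core → C:5 H:10
  (− 1 ring H displaced by substituents)
  + CH2CH2CH3 → C:3 H:7
Element totals:
  C: 8
  H: 16

16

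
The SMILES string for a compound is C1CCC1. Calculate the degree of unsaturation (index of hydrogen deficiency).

Atom tally by fragment:
  cyclobutane ring core → C:4 H:8
Element totals:
  C: 4
  H: 8
Molecular formula: C4H8.
DoU = (2C + 2 + N − H − X) / 2 = (2·4 + 2 + 0 − 8 − 0) / 2 = 1.

1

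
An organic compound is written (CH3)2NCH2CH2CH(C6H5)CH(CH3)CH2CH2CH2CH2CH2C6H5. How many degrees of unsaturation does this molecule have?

Atom tally by fragment:
  (CH3)2NCH2 → C:3 H:8 N:1
  CH2 → C:1 H:2
  CH(C6H5) → C:7 H:6
  CH(CH3) → C:2 H:4
  CH2 → C:1 H:2
  CH2 → C:1 H:2
  CH2 → C:1 H:2
  CH2 → C:1 H:2
  CH2C6H5 → C:7 H:7
Element totals:
  C: 24
  H: 35
  N: 1
Molecular formula: C24H35N.
DoU = (2C + 2 + N − H − X) / 2 = (2·24 + 2 + 1 − 35 − 0) / 2 = 8.

8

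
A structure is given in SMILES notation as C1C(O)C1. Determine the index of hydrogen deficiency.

Atom tally by fragment:
  cyclopropane ring core → C:3 H:6
  (− 1 ring H displaced by substituents)
  + OH → O:1 H:1
Element totals:
  C: 3
  H: 6
  O: 1
Molecular formula: C3H6O.
DoU = (2C + 2 + N − H − X) / 2 = (2·3 + 2 + 0 − 6 − 0) / 2 = 1.

1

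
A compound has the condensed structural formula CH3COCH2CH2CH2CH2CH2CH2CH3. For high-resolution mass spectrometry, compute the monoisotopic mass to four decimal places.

Atom tally by fragment:
  CH3COCH2 → C:3 H:5 O:1
  CH2 → C:1 H:2
  CH2 → C:1 H:2
  CH2 → C:1 H:2
  CH2 → C:1 H:2
  CH2 → C:1 H:2
  CH3 → C:1 H:3
Element totals:
  C: 9
  H: 18
  O: 1
Molecular formula: C9H18O.
  M = 9(12.0) + 18(1.007825) + 15.994915
    = 108.000000 + 18.140850 + 15.994915 = 142.135765

142.1358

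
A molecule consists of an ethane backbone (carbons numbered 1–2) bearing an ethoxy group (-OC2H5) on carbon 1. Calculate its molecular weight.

Atom tally by fragment:
  C2H5OCH2 → C:3 H:7 O:1
  CH3 → C:1 H:3
Element totals:
  C: 4
  H: 10
  O: 1
Molecular formula: C4H10O.
  M = 4(12.011) + 10(1.008) + 15.999
    = 48.044 + 10.080 + 15.999 = 74.123

74.12 g/mol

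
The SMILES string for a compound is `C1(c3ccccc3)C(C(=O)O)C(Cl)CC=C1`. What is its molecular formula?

Atom tally by fragment:
  cyclohexene ring core → C:6 H:10
  (− 3 ring H displaced by substituents)
  + C6H5 → C:6 H:5
  + COOH → C:1 H:1 O:2
  + Cl → Cl:1
Element totals:
  C: 13
  H: 13
  Cl: 1
  O: 2

C13H13ClO2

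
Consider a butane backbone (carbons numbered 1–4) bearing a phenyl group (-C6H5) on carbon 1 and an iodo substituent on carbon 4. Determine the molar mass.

260.12 g/mol

Atom tally by fragment:
  C6H5CH2 → C:7 H:7
  CH2 → C:1 H:2
  CH2 → C:1 H:2
  CH2I → C:1 H:2 I:1
Element totals:
  C: 10
  H: 13
  I: 1
Molecular formula: C10H13I.
  M = 10(12.011) + 13(1.008) + 126.904
    = 120.110 + 13.104 + 126.904 = 260.118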